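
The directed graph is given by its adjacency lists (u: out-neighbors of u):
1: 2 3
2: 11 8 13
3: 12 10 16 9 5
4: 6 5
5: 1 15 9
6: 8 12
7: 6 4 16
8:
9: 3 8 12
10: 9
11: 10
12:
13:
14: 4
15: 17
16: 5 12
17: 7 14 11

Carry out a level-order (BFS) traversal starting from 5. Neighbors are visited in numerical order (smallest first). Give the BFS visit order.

Visit 5; enqueue 1, 9, 15 → queue [1, 9, 15]
Visit 1; enqueue 2, 3 → queue [9, 15, 2, 3]
Visit 9; enqueue 8, 12 → queue [15, 2, 3, 8, 12]
Visit 15; enqueue 17 → queue [2, 3, 8, 12, 17]
Visit 2; enqueue 11, 13 → queue [3, 8, 12, 17, 11, 13]
Visit 3; enqueue 10, 16 → queue [8, 12, 17, 11, 13, 10, 16]
Visit 8 → queue [12, 17, 11, 13, 10, 16]
Visit 12 → queue [17, 11, 13, 10, 16]
Visit 17; enqueue 7, 14 → queue [11, 13, 10, 16, 7, 14]
Visit 11 → queue [13, 10, 16, 7, 14]
Visit 13 → queue [10, 16, 7, 14]
Visit 10 → queue [16, 7, 14]
Visit 16 → queue [7, 14]
Visit 7; enqueue 4, 6 → queue [14, 4, 6]
Visit 14 → queue [4, 6]
Visit 4 → queue [6]
Visit 6 → queue []

5 → 1 → 9 → 15 → 2 → 3 → 8 → 12 → 17 → 11 → 13 → 10 → 16 → 7 → 14 → 4 → 6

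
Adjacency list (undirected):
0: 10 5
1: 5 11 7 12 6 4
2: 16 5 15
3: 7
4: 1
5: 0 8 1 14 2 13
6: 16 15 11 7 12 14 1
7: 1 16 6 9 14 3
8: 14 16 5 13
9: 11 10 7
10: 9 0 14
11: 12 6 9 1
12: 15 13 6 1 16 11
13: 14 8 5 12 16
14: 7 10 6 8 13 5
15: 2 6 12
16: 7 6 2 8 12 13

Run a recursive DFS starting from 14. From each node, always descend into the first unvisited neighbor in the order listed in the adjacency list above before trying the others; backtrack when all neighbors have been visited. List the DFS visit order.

14, 7, 1, 5, 0, 10, 9, 11, 12, 15, 2, 16, 6, 8, 13, 4, 3

Visit 14
14 → 7
7 → 1
1 → 5
5 → 0
0 → 10
10 → 9
9 → 11
11 → 12
12 → 15
15 → 2
2 → 16
16 → 6
16 → 8
8 → 13
1 → 4
7 → 3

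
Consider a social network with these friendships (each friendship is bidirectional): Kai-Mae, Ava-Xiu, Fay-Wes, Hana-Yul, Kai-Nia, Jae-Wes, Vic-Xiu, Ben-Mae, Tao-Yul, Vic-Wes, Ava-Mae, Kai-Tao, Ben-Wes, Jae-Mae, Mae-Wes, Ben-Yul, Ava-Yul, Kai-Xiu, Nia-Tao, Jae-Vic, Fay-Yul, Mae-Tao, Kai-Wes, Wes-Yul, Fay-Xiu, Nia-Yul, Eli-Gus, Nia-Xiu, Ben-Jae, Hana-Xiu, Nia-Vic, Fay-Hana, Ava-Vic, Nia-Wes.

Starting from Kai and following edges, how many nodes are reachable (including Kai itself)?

13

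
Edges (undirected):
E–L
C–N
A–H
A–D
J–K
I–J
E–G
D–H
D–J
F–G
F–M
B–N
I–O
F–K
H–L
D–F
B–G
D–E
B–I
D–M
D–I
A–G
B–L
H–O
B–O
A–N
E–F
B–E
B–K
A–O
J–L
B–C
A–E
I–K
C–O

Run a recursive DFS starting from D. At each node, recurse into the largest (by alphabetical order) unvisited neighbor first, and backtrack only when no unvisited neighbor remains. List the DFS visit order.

D -> M -> F -> K -> J -> L -> H -> O -> I -> B -> N -> C -> A -> G -> E

Visit D
D → M
M → F
F → K
K → J
J → L
L → H
H → O
O → I
I → B
B → N
N → C
N → A
A → G
G → E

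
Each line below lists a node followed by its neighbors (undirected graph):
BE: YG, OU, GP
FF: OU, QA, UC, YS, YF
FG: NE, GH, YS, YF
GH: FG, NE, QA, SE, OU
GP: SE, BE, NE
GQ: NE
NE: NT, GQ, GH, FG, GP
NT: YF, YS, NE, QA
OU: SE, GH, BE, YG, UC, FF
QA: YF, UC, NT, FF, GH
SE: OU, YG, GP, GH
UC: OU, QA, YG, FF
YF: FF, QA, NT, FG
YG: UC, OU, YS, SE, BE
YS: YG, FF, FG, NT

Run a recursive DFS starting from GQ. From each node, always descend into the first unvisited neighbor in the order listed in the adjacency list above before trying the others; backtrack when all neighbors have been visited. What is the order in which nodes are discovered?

GQ NE NT YF FF OU SE YG UC QA GH FG YS BE GP

Visit GQ
GQ → NE
NE → NT
NT → YF
YF → FF
FF → OU
OU → SE
SE → YG
YG → UC
UC → QA
QA → GH
GH → FG
FG → YS
YG → BE
BE → GP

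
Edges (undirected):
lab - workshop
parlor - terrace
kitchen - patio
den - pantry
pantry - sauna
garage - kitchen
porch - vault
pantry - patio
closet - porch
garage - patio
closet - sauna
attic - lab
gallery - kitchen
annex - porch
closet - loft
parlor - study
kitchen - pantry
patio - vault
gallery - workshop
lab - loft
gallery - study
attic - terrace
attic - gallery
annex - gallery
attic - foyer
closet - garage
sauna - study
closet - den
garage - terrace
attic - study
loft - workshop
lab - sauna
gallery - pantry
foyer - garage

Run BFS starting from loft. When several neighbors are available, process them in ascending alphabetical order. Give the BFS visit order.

loft, closet, lab, workshop, den, garage, porch, sauna, attic, gallery, pantry, foyer, kitchen, patio, terrace, annex, vault, study, parlor

Visit loft; enqueue closet, lab, workshop → queue [closet, lab, workshop]
Visit closet; enqueue den, garage, porch, sauna → queue [lab, workshop, den, garage, porch, sauna]
Visit lab; enqueue attic → queue [workshop, den, garage, porch, sauna, attic]
Visit workshop; enqueue gallery → queue [den, garage, porch, sauna, attic, gallery]
Visit den; enqueue pantry → queue [garage, porch, sauna, attic, gallery, pantry]
Visit garage; enqueue foyer, kitchen, patio, terrace → queue [porch, sauna, attic, gallery, pantry, foyer, kitchen, patio, terrace]
Visit porch; enqueue annex, vault → queue [sauna, attic, gallery, pantry, foyer, kitchen, patio, terrace, annex, vault]
Visit sauna; enqueue study → queue [attic, gallery, pantry, foyer, kitchen, patio, terrace, annex, vault, study]
Visit attic → queue [gallery, pantry, foyer, kitchen, patio, terrace, annex, vault, study]
Visit gallery → queue [pantry, foyer, kitchen, patio, terrace, annex, vault, study]
Visit pantry → queue [foyer, kitchen, patio, terrace, annex, vault, study]
Visit foyer → queue [kitchen, patio, terrace, annex, vault, study]
Visit kitchen → queue [patio, terrace, annex, vault, study]
Visit patio → queue [terrace, annex, vault, study]
Visit terrace; enqueue parlor → queue [annex, vault, study, parlor]
Visit annex → queue [vault, study, parlor]
Visit vault → queue [study, parlor]
Visit study → queue [parlor]
Visit parlor → queue []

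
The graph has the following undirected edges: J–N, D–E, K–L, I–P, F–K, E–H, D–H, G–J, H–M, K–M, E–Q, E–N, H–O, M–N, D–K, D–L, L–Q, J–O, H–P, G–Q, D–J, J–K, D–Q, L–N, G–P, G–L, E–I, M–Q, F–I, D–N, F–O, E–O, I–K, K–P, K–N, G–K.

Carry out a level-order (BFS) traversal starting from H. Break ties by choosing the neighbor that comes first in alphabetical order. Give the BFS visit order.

Visit H; enqueue D, E, M, O, P → queue [D, E, M, O, P]
Visit D; enqueue J, K, L, N, Q → queue [E, M, O, P, J, K, L, N, Q]
Visit E; enqueue I → queue [M, O, P, J, K, L, N, Q, I]
Visit M → queue [O, P, J, K, L, N, Q, I]
Visit O; enqueue F → queue [P, J, K, L, N, Q, I, F]
Visit P; enqueue G → queue [J, K, L, N, Q, I, F, G]
Visit J → queue [K, L, N, Q, I, F, G]
Visit K → queue [L, N, Q, I, F, G]
Visit L → queue [N, Q, I, F, G]
Visit N → queue [Q, I, F, G]
Visit Q → queue [I, F, G]
Visit I → queue [F, G]
Visit F → queue [G]
Visit G → queue []

H → D → E → M → O → P → J → K → L → N → Q → I → F → G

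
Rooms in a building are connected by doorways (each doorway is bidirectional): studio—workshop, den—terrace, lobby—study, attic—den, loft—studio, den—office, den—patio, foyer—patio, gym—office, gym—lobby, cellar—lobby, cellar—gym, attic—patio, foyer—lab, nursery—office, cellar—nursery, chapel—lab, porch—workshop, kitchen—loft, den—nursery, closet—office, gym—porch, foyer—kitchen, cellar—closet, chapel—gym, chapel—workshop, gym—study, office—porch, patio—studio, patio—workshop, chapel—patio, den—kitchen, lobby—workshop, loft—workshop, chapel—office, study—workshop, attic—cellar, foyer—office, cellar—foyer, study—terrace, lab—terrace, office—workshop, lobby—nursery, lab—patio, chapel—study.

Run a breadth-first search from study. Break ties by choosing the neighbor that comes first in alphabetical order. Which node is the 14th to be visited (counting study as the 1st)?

Visit study; enqueue chapel, gym, lobby, terrace, workshop → queue [chapel, gym, lobby, terrace, workshop]
Visit chapel; enqueue lab, office, patio → queue [gym, lobby, terrace, workshop, lab, office, patio]
Visit gym; enqueue cellar, porch → queue [lobby, terrace, workshop, lab, office, patio, cellar, porch]
Visit lobby; enqueue nursery → queue [terrace, workshop, lab, office, patio, cellar, porch, nursery]
Visit terrace; enqueue den → queue [workshop, lab, office, patio, cellar, porch, nursery, den]
Visit workshop; enqueue loft, studio → queue [lab, office, patio, cellar, porch, nursery, den, loft, studio]
Visit lab; enqueue foyer → queue [office, patio, cellar, porch, nursery, den, loft, studio, foyer]
Visit office; enqueue closet → queue [patio, cellar, porch, nursery, den, loft, studio, foyer, closet]
Visit patio; enqueue attic → queue [cellar, porch, nursery, den, loft, studio, foyer, closet, attic]
Visit cellar → queue [porch, nursery, den, loft, studio, foyer, closet, attic]
Visit porch → queue [nursery, den, loft, studio, foyer, closet, attic]
Visit nursery → queue [den, loft, studio, foyer, closet, attic]
Visit den; enqueue kitchen → queue [loft, studio, foyer, closet, attic, kitchen]
Visit loft → queue [studio, foyer, closet, attic, kitchen]
Visit studio → queue [foyer, closet, attic, kitchen]
Visit foyer → queue [closet, attic, kitchen]
Visit closet → queue [attic, kitchen]
Visit attic → queue [kitchen]
Visit kitchen → queue []

Visit order: study, chapel, gym, lobby, terrace, workshop, lab, office, patio, cellar, porch, nursery, den, loft, studio, foyer, closet, attic, kitchen

loft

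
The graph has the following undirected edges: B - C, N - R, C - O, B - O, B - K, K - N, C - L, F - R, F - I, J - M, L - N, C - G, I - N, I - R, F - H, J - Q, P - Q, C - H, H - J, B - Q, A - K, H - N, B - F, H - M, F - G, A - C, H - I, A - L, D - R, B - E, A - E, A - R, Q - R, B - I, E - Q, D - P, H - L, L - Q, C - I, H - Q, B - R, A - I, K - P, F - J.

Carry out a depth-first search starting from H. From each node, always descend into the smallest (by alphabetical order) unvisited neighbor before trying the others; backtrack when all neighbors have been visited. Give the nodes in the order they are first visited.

Visit H
H → C
C → A
A → E
E → B
B → F
F → G
F → I
I → N
N → K
K → P
P → D
D → R
R → Q
Q → J
J → M
Q → L
B → O

H, C, A, E, B, F, G, I, N, K, P, D, R, Q, J, M, L, O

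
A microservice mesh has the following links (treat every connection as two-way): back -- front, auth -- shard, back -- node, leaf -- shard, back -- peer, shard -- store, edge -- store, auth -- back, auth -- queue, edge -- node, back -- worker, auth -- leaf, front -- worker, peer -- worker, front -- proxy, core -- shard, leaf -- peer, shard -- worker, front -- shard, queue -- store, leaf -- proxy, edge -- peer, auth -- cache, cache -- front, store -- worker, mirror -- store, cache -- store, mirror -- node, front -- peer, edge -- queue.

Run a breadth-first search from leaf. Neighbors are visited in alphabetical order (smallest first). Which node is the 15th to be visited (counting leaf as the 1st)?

mirror

Visit leaf; enqueue auth, peer, proxy, shard → queue [auth, peer, proxy, shard]
Visit auth; enqueue back, cache, queue → queue [peer, proxy, shard, back, cache, queue]
Visit peer; enqueue edge, front, worker → queue [proxy, shard, back, cache, queue, edge, front, worker]
Visit proxy → queue [shard, back, cache, queue, edge, front, worker]
Visit shard; enqueue core, store → queue [back, cache, queue, edge, front, worker, core, store]
Visit back; enqueue node → queue [cache, queue, edge, front, worker, core, store, node]
Visit cache → queue [queue, edge, front, worker, core, store, node]
Visit queue → queue [edge, front, worker, core, store, node]
Visit edge → queue [front, worker, core, store, node]
Visit front → queue [worker, core, store, node]
Visit worker → queue [core, store, node]
Visit core → queue [store, node]
Visit store; enqueue mirror → queue [node, mirror]
Visit node → queue [mirror]
Visit mirror → queue []

Visit order: leaf, auth, peer, proxy, shard, back, cache, queue, edge, front, worker, core, store, node, mirror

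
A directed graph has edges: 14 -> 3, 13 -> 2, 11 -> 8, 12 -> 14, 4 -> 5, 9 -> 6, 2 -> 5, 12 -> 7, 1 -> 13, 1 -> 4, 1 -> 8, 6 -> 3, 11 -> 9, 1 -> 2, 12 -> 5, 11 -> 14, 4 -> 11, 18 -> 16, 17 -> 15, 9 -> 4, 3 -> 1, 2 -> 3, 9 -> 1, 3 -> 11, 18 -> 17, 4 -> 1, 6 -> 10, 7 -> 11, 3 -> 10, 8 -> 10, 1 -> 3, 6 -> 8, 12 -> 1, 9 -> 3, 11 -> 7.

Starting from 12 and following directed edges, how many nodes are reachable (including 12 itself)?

14

BFS from 12 visits: 12, 1, 5, 7, 14, 2, 3, 4, 8, 13, 11, 10, 9, 6
Reachable nodes: 14 of 18 total.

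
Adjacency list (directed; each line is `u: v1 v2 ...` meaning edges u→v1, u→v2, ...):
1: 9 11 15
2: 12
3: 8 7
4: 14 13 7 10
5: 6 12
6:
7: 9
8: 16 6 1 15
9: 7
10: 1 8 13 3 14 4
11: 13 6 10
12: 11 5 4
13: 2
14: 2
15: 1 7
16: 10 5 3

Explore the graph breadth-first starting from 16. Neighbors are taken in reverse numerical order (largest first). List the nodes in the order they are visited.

16 → 10 → 5 → 3 → 14 → 13 → 8 → 4 → 1 → 12 → 6 → 7 → 2 → 15 → 11 → 9

Visit 16; enqueue 10, 5, 3 → queue [10, 5, 3]
Visit 10; enqueue 14, 13, 8, 4, 1 → queue [5, 3, 14, 13, 8, 4, 1]
Visit 5; enqueue 12, 6 → queue [3, 14, 13, 8, 4, 1, 12, 6]
Visit 3; enqueue 7 → queue [14, 13, 8, 4, 1, 12, 6, 7]
Visit 14; enqueue 2 → queue [13, 8, 4, 1, 12, 6, 7, 2]
Visit 13 → queue [8, 4, 1, 12, 6, 7, 2]
Visit 8; enqueue 15 → queue [4, 1, 12, 6, 7, 2, 15]
Visit 4 → queue [1, 12, 6, 7, 2, 15]
Visit 1; enqueue 11, 9 → queue [12, 6, 7, 2, 15, 11, 9]
Visit 12 → queue [6, 7, 2, 15, 11, 9]
Visit 6 → queue [7, 2, 15, 11, 9]
Visit 7 → queue [2, 15, 11, 9]
Visit 2 → queue [15, 11, 9]
Visit 15 → queue [11, 9]
Visit 11 → queue [9]
Visit 9 → queue []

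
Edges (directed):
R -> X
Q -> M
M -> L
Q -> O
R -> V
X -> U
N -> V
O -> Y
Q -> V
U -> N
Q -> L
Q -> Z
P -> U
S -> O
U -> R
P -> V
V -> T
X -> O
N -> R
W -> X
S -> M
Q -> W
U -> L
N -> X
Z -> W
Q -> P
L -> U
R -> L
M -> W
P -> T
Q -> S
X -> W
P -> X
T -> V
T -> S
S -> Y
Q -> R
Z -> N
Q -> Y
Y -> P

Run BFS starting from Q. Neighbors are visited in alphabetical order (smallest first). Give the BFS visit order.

Visit Q; enqueue L, M, O, P, R, S, V, W, Y, Z → queue [L, M, O, P, R, S, V, W, Y, Z]
Visit L; enqueue U → queue [M, O, P, R, S, V, W, Y, Z, U]
Visit M → queue [O, P, R, S, V, W, Y, Z, U]
Visit O → queue [P, R, S, V, W, Y, Z, U]
Visit P; enqueue T, X → queue [R, S, V, W, Y, Z, U, T, X]
Visit R → queue [S, V, W, Y, Z, U, T, X]
Visit S → queue [V, W, Y, Z, U, T, X]
Visit V → queue [W, Y, Z, U, T, X]
Visit W → queue [Y, Z, U, T, X]
Visit Y → queue [Z, U, T, X]
Visit Z; enqueue N → queue [U, T, X, N]
Visit U → queue [T, X, N]
Visit T → queue [X, N]
Visit X → queue [N]
Visit N → queue []

Q L M O P R S V W Y Z U T X N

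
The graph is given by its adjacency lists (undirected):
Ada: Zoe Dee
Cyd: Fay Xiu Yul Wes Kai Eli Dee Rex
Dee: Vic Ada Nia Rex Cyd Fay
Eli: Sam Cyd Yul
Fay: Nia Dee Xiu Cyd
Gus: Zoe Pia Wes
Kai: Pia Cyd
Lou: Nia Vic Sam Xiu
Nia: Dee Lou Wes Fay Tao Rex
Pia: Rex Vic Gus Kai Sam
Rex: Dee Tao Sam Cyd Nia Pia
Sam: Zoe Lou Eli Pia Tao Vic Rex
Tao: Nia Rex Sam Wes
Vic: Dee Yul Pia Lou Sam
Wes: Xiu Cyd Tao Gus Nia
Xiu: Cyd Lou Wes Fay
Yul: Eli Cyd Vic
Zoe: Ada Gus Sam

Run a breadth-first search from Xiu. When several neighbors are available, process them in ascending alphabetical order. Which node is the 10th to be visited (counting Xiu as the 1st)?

Visit Xiu; enqueue Cyd, Fay, Lou, Wes → queue [Cyd, Fay, Lou, Wes]
Visit Cyd; enqueue Dee, Eli, Kai, Rex, Yul → queue [Fay, Lou, Wes, Dee, Eli, Kai, Rex, Yul]
Visit Fay; enqueue Nia → queue [Lou, Wes, Dee, Eli, Kai, Rex, Yul, Nia]
Visit Lou; enqueue Sam, Vic → queue [Wes, Dee, Eli, Kai, Rex, Yul, Nia, Sam, Vic]
Visit Wes; enqueue Gus, Tao → queue [Dee, Eli, Kai, Rex, Yul, Nia, Sam, Vic, Gus, Tao]
Visit Dee; enqueue Ada → queue [Eli, Kai, Rex, Yul, Nia, Sam, Vic, Gus, Tao, Ada]
Visit Eli → queue [Kai, Rex, Yul, Nia, Sam, Vic, Gus, Tao, Ada]
Visit Kai; enqueue Pia → queue [Rex, Yul, Nia, Sam, Vic, Gus, Tao, Ada, Pia]
Visit Rex → queue [Yul, Nia, Sam, Vic, Gus, Tao, Ada, Pia]
Visit Yul → queue [Nia, Sam, Vic, Gus, Tao, Ada, Pia]
Visit Nia → queue [Sam, Vic, Gus, Tao, Ada, Pia]
Visit Sam; enqueue Zoe → queue [Vic, Gus, Tao, Ada, Pia, Zoe]
Visit Vic → queue [Gus, Tao, Ada, Pia, Zoe]
Visit Gus → queue [Tao, Ada, Pia, Zoe]
Visit Tao → queue [Ada, Pia, Zoe]
Visit Ada → queue [Pia, Zoe]
Visit Pia → queue [Zoe]
Visit Zoe → queue []

Visit order: Xiu, Cyd, Fay, Lou, Wes, Dee, Eli, Kai, Rex, Yul, Nia, Sam, Vic, Gus, Tao, Ada, Pia, Zoe

Yul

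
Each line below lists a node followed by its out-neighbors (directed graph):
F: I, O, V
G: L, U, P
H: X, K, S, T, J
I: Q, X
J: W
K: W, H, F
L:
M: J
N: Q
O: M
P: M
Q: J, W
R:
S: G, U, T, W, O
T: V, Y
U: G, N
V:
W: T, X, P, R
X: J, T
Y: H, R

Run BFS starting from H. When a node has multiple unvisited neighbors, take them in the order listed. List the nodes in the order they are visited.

H X K S T J W F G U O V Y P R I L N M Q

Visit H; enqueue X, K, S, T, J → queue [X, K, S, T, J]
Visit X → queue [K, S, T, J]
Visit K; enqueue W, F → queue [S, T, J, W, F]
Visit S; enqueue G, U, O → queue [T, J, W, F, G, U, O]
Visit T; enqueue V, Y → queue [J, W, F, G, U, O, V, Y]
Visit J → queue [W, F, G, U, O, V, Y]
Visit W; enqueue P, R → queue [F, G, U, O, V, Y, P, R]
Visit F; enqueue I → queue [G, U, O, V, Y, P, R, I]
Visit G; enqueue L → queue [U, O, V, Y, P, R, I, L]
Visit U; enqueue N → queue [O, V, Y, P, R, I, L, N]
Visit O; enqueue M → queue [V, Y, P, R, I, L, N, M]
Visit V → queue [Y, P, R, I, L, N, M]
Visit Y → queue [P, R, I, L, N, M]
Visit P → queue [R, I, L, N, M]
Visit R → queue [I, L, N, M]
Visit I; enqueue Q → queue [L, N, M, Q]
Visit L → queue [N, M, Q]
Visit N → queue [M, Q]
Visit M → queue [Q]
Visit Q → queue []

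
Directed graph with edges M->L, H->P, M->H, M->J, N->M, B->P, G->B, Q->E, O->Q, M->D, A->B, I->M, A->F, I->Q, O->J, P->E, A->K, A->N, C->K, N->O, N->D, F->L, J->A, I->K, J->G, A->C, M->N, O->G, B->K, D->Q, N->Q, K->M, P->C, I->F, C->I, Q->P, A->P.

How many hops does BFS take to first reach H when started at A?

3

Level 0: A
Level 1: B, C, F, K, N, P
Level 2: D, E, I, L, M, O, Q
Level 3: G, H, J
H first appears at level 3.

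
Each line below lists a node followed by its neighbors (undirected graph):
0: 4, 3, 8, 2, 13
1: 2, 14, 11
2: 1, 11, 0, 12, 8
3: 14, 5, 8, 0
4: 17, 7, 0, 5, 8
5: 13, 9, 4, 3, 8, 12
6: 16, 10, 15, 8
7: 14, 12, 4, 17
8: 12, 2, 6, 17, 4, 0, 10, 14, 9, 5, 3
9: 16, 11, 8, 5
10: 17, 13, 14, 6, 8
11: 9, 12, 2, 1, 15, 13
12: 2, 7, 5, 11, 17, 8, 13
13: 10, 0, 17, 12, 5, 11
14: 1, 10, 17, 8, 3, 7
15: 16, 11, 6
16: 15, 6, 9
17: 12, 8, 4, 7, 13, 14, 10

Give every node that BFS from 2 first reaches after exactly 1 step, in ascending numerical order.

0, 1, 8, 11, 12

Level 0: 2
Level 1: 0, 1, 8, 11, 12
Level 2: 3, 4, 5, 6, 7, 9, 10, 13, 14, 15, 17
Level 3: 16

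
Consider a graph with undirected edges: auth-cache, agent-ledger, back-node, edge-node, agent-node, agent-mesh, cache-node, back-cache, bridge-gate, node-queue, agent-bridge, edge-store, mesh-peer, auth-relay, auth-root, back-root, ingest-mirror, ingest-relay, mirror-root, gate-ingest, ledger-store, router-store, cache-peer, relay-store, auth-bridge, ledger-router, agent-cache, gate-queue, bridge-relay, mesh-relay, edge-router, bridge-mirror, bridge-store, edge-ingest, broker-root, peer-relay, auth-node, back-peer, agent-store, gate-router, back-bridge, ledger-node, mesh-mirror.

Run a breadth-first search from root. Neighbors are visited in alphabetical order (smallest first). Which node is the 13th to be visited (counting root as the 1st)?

agent

Visit root; enqueue auth, back, broker, mirror → queue [auth, back, broker, mirror]
Visit auth; enqueue bridge, cache, node, relay → queue [back, broker, mirror, bridge, cache, node, relay]
Visit back; enqueue peer → queue [broker, mirror, bridge, cache, node, relay, peer]
Visit broker → queue [mirror, bridge, cache, node, relay, peer]
Visit mirror; enqueue ingest, mesh → queue [bridge, cache, node, relay, peer, ingest, mesh]
Visit bridge; enqueue agent, gate, store → queue [cache, node, relay, peer, ingest, mesh, agent, gate, store]
Visit cache → queue [node, relay, peer, ingest, mesh, agent, gate, store]
Visit node; enqueue edge, ledger, queue → queue [relay, peer, ingest, mesh, agent, gate, store, edge, ledger, queue]
Visit relay → queue [peer, ingest, mesh, agent, gate, store, edge, ledger, queue]
Visit peer → queue [ingest, mesh, agent, gate, store, edge, ledger, queue]
Visit ingest → queue [mesh, agent, gate, store, edge, ledger, queue]
Visit mesh → queue [agent, gate, store, edge, ledger, queue]
Visit agent → queue [gate, store, edge, ledger, queue]
Visit gate; enqueue router → queue [store, edge, ledger, queue, router]
Visit store → queue [edge, ledger, queue, router]
Visit edge → queue [ledger, queue, router]
Visit ledger → queue [queue, router]
Visit queue → queue [router]
Visit router → queue []

Visit order: root, auth, back, broker, mirror, bridge, cache, node, relay, peer, ingest, mesh, agent, gate, store, edge, ledger, queue, router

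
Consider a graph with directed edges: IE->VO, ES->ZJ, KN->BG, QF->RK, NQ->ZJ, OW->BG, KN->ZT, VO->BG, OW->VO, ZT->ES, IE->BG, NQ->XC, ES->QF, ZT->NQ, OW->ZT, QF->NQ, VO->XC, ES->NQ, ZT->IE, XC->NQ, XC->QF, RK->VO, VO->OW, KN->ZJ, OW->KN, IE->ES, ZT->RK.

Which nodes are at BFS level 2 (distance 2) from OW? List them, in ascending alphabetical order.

ES, IE, NQ, RK, XC, ZJ

Level 0: OW
Level 1: BG, KN, VO, ZT
Level 2: ES, IE, NQ, RK, XC, ZJ
Level 3: QF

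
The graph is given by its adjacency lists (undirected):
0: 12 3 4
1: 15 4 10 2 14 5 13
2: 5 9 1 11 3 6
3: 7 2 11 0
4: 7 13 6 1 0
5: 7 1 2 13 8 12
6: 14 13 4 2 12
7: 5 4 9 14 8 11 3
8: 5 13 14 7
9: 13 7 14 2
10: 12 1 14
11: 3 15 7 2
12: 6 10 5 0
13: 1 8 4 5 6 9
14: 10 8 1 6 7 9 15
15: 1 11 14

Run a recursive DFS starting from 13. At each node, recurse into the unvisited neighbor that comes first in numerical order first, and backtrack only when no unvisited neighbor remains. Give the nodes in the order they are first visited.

Visit 13
13 → 1
1 → 2
2 → 3
3 → 0
0 → 4
4 → 6
6 → 12
12 → 5
5 → 7
7 → 8
8 → 14
14 → 9
14 → 10
14 → 15
15 → 11

13 → 1 → 2 → 3 → 0 → 4 → 6 → 12 → 5 → 7 → 8 → 14 → 9 → 10 → 15 → 11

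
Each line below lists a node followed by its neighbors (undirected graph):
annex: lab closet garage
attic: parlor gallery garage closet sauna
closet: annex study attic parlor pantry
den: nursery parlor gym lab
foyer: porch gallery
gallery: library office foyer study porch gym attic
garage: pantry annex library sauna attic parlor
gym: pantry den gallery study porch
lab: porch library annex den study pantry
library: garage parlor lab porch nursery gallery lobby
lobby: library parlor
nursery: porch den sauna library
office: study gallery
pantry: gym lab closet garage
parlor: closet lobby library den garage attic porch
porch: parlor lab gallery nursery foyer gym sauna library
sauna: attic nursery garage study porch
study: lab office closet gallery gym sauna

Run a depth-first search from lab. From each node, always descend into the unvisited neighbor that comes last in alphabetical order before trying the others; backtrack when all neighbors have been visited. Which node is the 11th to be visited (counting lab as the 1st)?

pantry

Visit lab
lab → study
study → sauna
sauna → porch
porch → parlor
parlor → lobby
lobby → library
library → nursery
nursery → den
den → gym
gym → pantry
pantry → garage
garage → attic
attic → gallery
gallery → office
gallery → foyer
attic → closet
closet → annex

Visit order: lab, study, sauna, porch, parlor, lobby, library, nursery, den, gym, pantry, garage, attic, gallery, office, foyer, closet, annex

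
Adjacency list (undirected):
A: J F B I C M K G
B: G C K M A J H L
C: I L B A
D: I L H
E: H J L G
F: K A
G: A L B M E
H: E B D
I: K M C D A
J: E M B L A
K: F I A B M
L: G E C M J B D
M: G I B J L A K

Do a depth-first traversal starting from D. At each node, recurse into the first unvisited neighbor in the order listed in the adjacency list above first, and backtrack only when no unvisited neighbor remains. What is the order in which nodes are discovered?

Visit D
D → I
I → K
K → F
F → A
A → J
J → E
E → H
H → B
B → G
G → L
L → C
L → M

D, I, K, F, A, J, E, H, B, G, L, C, M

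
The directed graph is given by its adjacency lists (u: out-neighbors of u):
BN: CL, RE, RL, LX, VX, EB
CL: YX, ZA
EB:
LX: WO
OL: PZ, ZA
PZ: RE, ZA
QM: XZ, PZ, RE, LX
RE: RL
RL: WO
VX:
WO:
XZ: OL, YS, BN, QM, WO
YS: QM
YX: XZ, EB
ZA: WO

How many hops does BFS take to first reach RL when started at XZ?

Level 0: XZ
Level 1: BN, OL, QM, WO, YS
Level 2: CL, EB, LX, PZ, RE, RL, VX, ZA
Level 3: YX
RL first appears at level 2.

2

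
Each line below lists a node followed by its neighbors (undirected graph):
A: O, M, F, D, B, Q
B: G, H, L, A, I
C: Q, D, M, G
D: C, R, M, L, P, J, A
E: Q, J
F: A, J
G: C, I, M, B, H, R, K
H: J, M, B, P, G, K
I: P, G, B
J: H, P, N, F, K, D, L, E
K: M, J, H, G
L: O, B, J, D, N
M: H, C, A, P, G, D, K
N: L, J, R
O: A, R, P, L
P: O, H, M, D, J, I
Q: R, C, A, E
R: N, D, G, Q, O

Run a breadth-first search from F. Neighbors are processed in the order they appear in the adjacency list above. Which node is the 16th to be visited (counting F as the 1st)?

C

Visit F; enqueue A, J → queue [A, J]
Visit A; enqueue O, M, D, B, Q → queue [J, O, M, D, B, Q]
Visit J; enqueue H, P, N, K, L, E → queue [O, M, D, B, Q, H, P, N, K, L, E]
Visit O; enqueue R → queue [M, D, B, Q, H, P, N, K, L, E, R]
Visit M; enqueue C, G → queue [D, B, Q, H, P, N, K, L, E, R, C, G]
Visit D → queue [B, Q, H, P, N, K, L, E, R, C, G]
Visit B; enqueue I → queue [Q, H, P, N, K, L, E, R, C, G, I]
Visit Q → queue [H, P, N, K, L, E, R, C, G, I]
Visit H → queue [P, N, K, L, E, R, C, G, I]
Visit P → queue [N, K, L, E, R, C, G, I]
Visit N → queue [K, L, E, R, C, G, I]
Visit K → queue [L, E, R, C, G, I]
Visit L → queue [E, R, C, G, I]
Visit E → queue [R, C, G, I]
Visit R → queue [C, G, I]
Visit C → queue [G, I]
Visit G → queue [I]
Visit I → queue []

Visit order: F, A, J, O, M, D, B, Q, H, P, N, K, L, E, R, C, G, I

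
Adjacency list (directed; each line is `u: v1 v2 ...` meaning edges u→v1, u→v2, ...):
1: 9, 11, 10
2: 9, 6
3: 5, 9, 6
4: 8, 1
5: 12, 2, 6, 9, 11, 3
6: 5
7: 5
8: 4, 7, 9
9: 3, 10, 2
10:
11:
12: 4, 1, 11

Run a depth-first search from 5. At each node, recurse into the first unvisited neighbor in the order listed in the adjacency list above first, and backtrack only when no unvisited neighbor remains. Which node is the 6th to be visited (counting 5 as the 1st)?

Visit 5
5 → 12
12 → 4
4 → 8
8 → 7
8 → 9
9 → 3
3 → 6
9 → 10
9 → 2
4 → 1
1 → 11

Visit order: 5, 12, 4, 8, 7, 9, 3, 6, 10, 2, 1, 11

9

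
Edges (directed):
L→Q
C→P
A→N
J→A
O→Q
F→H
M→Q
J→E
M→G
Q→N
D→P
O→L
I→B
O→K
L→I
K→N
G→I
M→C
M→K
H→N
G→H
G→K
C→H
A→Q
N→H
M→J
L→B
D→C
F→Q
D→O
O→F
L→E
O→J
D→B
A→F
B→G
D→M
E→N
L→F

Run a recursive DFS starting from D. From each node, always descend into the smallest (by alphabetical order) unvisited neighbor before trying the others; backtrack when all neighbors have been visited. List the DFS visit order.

D → B → G → H → N → I → K → C → P → M → J → A → F → Q → E → O → L

Visit D
D → B
B → G
G → H
H → N
G → I
G → K
D → C
C → P
D → M
M → J
J → A
A → F
F → Q
J → E
D → O
O → L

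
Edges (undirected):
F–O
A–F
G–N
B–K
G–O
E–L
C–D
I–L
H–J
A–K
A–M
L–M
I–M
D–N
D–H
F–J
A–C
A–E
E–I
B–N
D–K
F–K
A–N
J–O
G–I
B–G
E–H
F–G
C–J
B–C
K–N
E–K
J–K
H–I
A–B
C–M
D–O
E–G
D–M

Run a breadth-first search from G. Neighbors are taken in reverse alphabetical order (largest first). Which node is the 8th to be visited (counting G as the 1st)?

J

Visit G; enqueue O, N, I, F, E, B → queue [O, N, I, F, E, B]
Visit O; enqueue J, D → queue [N, I, F, E, B, J, D]
Visit N; enqueue K, A → queue [I, F, E, B, J, D, K, A]
Visit I; enqueue M, L, H → queue [F, E, B, J, D, K, A, M, L, H]
Visit F → queue [E, B, J, D, K, A, M, L, H]
Visit E → queue [B, J, D, K, A, M, L, H]
Visit B; enqueue C → queue [J, D, K, A, M, L, H, C]
Visit J → queue [D, K, A, M, L, H, C]
Visit D → queue [K, A, M, L, H, C]
Visit K → queue [A, M, L, H, C]
Visit A → queue [M, L, H, C]
Visit M → queue [L, H, C]
Visit L → queue [H, C]
Visit H → queue [C]
Visit C → queue []

Visit order: G, O, N, I, F, E, B, J, D, K, A, M, L, H, C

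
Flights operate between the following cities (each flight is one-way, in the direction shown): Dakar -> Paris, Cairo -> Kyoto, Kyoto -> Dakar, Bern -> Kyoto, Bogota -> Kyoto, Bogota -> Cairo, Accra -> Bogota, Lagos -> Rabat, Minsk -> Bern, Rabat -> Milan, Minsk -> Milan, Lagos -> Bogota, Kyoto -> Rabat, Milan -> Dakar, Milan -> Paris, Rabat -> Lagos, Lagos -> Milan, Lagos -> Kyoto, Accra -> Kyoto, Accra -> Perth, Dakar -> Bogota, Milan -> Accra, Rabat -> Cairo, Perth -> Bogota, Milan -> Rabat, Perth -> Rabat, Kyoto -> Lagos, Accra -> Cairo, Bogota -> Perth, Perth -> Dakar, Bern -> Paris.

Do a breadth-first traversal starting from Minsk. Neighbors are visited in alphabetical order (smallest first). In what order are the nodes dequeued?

Visit Minsk; enqueue Bern, Milan → queue [Bern, Milan]
Visit Bern; enqueue Kyoto, Paris → queue [Milan, Kyoto, Paris]
Visit Milan; enqueue Accra, Dakar, Rabat → queue [Kyoto, Paris, Accra, Dakar, Rabat]
Visit Kyoto; enqueue Lagos → queue [Paris, Accra, Dakar, Rabat, Lagos]
Visit Paris → queue [Accra, Dakar, Rabat, Lagos]
Visit Accra; enqueue Bogota, Cairo, Perth → queue [Dakar, Rabat, Lagos, Bogota, Cairo, Perth]
Visit Dakar → queue [Rabat, Lagos, Bogota, Cairo, Perth]
Visit Rabat → queue [Lagos, Bogota, Cairo, Perth]
Visit Lagos → queue [Bogota, Cairo, Perth]
Visit Bogota → queue [Cairo, Perth]
Visit Cairo → queue [Perth]
Visit Perth → queue []

Minsk, Bern, Milan, Kyoto, Paris, Accra, Dakar, Rabat, Lagos, Bogota, Cairo, Perth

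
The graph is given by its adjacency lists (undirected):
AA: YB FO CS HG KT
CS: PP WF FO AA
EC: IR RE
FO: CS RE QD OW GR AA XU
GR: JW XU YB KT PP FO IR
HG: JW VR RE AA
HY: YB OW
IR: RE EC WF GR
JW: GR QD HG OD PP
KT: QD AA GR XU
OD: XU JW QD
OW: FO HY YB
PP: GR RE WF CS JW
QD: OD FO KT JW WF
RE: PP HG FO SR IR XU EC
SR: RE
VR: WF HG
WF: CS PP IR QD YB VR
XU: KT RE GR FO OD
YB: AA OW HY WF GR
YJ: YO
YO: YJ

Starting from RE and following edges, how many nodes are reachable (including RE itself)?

20

BFS from RE visits: RE, XU, SR, PP, IR, HG, FO, EC, OD, KT, GR, WF, JW, CS, VR, AA, QD, OW, YB, HY
Reachable nodes: 20 of 22 total.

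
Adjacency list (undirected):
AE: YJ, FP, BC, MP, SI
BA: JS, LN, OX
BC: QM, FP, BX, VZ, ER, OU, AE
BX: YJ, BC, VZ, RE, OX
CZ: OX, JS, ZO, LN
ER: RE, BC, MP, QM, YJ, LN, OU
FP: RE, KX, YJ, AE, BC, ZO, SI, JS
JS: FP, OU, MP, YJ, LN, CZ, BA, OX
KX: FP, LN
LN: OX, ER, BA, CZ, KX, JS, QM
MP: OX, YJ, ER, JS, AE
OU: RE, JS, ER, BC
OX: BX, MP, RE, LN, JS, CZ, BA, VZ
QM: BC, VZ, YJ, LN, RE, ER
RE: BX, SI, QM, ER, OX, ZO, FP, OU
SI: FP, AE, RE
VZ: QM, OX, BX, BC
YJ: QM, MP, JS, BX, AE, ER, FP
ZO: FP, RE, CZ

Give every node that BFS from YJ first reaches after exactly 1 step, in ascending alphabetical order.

AE, BX, ER, FP, JS, MP, QM

Level 0: YJ
Level 1: AE, BX, ER, FP, JS, MP, QM
Level 2: BA, BC, CZ, KX, LN, OU, OX, RE, SI, VZ, ZO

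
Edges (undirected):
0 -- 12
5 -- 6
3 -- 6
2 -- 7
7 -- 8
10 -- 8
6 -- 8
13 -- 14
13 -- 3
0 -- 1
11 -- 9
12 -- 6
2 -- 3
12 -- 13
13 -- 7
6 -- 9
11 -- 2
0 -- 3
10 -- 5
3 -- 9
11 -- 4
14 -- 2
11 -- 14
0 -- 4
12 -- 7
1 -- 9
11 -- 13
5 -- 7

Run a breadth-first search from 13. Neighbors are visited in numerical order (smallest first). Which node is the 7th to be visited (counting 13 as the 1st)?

Visit 13; enqueue 3, 7, 11, 12, 14 → queue [3, 7, 11, 12, 14]
Visit 3; enqueue 0, 2, 6, 9 → queue [7, 11, 12, 14, 0, 2, 6, 9]
Visit 7; enqueue 5, 8 → queue [11, 12, 14, 0, 2, 6, 9, 5, 8]
Visit 11; enqueue 4 → queue [12, 14, 0, 2, 6, 9, 5, 8, 4]
Visit 12 → queue [14, 0, 2, 6, 9, 5, 8, 4]
Visit 14 → queue [0, 2, 6, 9, 5, 8, 4]
Visit 0; enqueue 1 → queue [2, 6, 9, 5, 8, 4, 1]
Visit 2 → queue [6, 9, 5, 8, 4, 1]
Visit 6 → queue [9, 5, 8, 4, 1]
Visit 9 → queue [5, 8, 4, 1]
Visit 5; enqueue 10 → queue [8, 4, 1, 10]
Visit 8 → queue [4, 1, 10]
Visit 4 → queue [1, 10]
Visit 1 → queue [10]
Visit 10 → queue []

Visit order: 13, 3, 7, 11, 12, 14, 0, 2, 6, 9, 5, 8, 4, 1, 10

0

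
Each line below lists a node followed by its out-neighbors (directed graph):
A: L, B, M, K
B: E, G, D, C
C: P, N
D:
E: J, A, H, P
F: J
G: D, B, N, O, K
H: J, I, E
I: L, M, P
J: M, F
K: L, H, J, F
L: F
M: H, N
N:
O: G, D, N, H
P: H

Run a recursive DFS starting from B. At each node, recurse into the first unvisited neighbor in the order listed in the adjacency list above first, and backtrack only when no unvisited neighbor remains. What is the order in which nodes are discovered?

Visit B
B → E
E → J
J → M
M → H
H → I
I → L
L → F
I → P
M → N
E → A
A → K
B → G
G → D
G → O
B → C

B, E, J, M, H, I, L, F, P, N, A, K, G, D, O, C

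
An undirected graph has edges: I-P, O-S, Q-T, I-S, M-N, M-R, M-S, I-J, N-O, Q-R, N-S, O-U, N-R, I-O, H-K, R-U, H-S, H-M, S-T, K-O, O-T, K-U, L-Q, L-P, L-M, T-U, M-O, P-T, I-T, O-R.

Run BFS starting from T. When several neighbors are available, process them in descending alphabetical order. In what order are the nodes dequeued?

T → U → S → Q → P → O → I → R → K → N → M → H → L → J

Visit T; enqueue U, S, Q, P, O, I → queue [U, S, Q, P, O, I]
Visit U; enqueue R, K → queue [S, Q, P, O, I, R, K]
Visit S; enqueue N, M, H → queue [Q, P, O, I, R, K, N, M, H]
Visit Q; enqueue L → queue [P, O, I, R, K, N, M, H, L]
Visit P → queue [O, I, R, K, N, M, H, L]
Visit O → queue [I, R, K, N, M, H, L]
Visit I; enqueue J → queue [R, K, N, M, H, L, J]
Visit R → queue [K, N, M, H, L, J]
Visit K → queue [N, M, H, L, J]
Visit N → queue [M, H, L, J]
Visit M → queue [H, L, J]
Visit H → queue [L, J]
Visit L → queue [J]
Visit J → queue []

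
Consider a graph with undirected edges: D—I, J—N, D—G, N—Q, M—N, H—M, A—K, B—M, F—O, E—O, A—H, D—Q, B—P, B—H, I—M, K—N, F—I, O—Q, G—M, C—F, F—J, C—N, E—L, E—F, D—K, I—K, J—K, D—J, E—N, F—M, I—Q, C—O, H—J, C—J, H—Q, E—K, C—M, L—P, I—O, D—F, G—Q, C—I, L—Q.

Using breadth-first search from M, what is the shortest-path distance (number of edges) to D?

2

Level 0: M
Level 1: B, C, F, G, H, I, N
Level 2: A, D, E, J, K, O, P, Q
Level 3: L
D first appears at level 2.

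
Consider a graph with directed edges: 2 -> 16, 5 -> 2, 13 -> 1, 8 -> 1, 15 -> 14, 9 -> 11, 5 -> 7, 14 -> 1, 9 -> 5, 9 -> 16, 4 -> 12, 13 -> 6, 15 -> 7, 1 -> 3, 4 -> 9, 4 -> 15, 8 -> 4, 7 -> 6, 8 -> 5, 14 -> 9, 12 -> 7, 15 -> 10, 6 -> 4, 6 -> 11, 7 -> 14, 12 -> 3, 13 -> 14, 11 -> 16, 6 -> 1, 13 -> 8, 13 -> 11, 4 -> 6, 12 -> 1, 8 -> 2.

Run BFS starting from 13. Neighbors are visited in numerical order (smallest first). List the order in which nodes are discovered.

Visit 13; enqueue 1, 6, 8, 11, 14 → queue [1, 6, 8, 11, 14]
Visit 1; enqueue 3 → queue [6, 8, 11, 14, 3]
Visit 6; enqueue 4 → queue [8, 11, 14, 3, 4]
Visit 8; enqueue 2, 5 → queue [11, 14, 3, 4, 2, 5]
Visit 11; enqueue 16 → queue [14, 3, 4, 2, 5, 16]
Visit 14; enqueue 9 → queue [3, 4, 2, 5, 16, 9]
Visit 3 → queue [4, 2, 5, 16, 9]
Visit 4; enqueue 12, 15 → queue [2, 5, 16, 9, 12, 15]
Visit 2 → queue [5, 16, 9, 12, 15]
Visit 5; enqueue 7 → queue [16, 9, 12, 15, 7]
Visit 16 → queue [9, 12, 15, 7]
Visit 9 → queue [12, 15, 7]
Visit 12 → queue [15, 7]
Visit 15; enqueue 10 → queue [7, 10]
Visit 7 → queue [10]
Visit 10 → queue []

13 1 6 8 11 14 3 4 2 5 16 9 12 15 7 10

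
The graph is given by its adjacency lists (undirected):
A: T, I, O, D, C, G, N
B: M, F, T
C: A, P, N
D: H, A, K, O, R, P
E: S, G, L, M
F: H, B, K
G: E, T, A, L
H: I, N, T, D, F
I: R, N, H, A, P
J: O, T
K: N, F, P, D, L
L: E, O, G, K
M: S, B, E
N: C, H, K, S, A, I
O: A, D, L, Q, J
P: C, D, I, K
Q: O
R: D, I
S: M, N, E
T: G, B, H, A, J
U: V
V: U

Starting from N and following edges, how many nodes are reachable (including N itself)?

20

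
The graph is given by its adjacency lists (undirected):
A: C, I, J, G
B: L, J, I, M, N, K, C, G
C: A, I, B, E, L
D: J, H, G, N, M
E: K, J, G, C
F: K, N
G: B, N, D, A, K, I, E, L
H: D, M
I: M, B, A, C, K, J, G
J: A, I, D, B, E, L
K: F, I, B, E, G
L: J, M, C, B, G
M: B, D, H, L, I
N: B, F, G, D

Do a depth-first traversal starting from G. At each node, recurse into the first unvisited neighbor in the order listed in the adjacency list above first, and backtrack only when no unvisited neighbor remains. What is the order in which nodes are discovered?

Visit G
G → B
B → L
L → J
J → A
A → C
C → I
I → M
M → D
D → H
D → N
N → F
F → K
K → E

G, B, L, J, A, C, I, M, D, H, N, F, K, E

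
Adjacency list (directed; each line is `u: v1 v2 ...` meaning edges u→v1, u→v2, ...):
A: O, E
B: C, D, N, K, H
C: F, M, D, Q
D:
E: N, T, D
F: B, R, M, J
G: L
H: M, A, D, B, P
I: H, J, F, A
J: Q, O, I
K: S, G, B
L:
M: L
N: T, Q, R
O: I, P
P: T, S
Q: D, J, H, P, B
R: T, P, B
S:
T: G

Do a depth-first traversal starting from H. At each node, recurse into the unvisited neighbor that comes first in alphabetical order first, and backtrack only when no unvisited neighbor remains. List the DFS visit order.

Visit H
H → A
A → E
E → D
E → N
N → Q
Q → B
B → C
C → F
F → J
J → I
J → O
O → P
P → S
P → T
T → G
G → L
F → M
F → R
B → K

H, A, E, D, N, Q, B, C, F, J, I, O, P, S, T, G, L, M, R, K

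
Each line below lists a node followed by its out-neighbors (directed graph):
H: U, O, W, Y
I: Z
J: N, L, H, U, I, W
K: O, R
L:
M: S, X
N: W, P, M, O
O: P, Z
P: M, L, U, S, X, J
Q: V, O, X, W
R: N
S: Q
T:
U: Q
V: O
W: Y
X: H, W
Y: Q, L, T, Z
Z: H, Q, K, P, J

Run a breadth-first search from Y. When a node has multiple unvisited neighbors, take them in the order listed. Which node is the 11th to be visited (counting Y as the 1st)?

Visit Y; enqueue Q, L, T, Z → queue [Q, L, T, Z]
Visit Q; enqueue V, O, X, W → queue [L, T, Z, V, O, X, W]
Visit L → queue [T, Z, V, O, X, W]
Visit T → queue [Z, V, O, X, W]
Visit Z; enqueue H, K, P, J → queue [V, O, X, W, H, K, P, J]
Visit V → queue [O, X, W, H, K, P, J]
Visit O → queue [X, W, H, K, P, J]
Visit X → queue [W, H, K, P, J]
Visit W → queue [H, K, P, J]
Visit H; enqueue U → queue [K, P, J, U]
Visit K; enqueue R → queue [P, J, U, R]
Visit P; enqueue M, S → queue [J, U, R, M, S]
Visit J; enqueue N, I → queue [U, R, M, S, N, I]
Visit U → queue [R, M, S, N, I]
Visit R → queue [M, S, N, I]
Visit M → queue [S, N, I]
Visit S → queue [N, I]
Visit N → queue [I]
Visit I → queue []

Visit order: Y, Q, L, T, Z, V, O, X, W, H, K, P, J, U, R, M, S, N, I

K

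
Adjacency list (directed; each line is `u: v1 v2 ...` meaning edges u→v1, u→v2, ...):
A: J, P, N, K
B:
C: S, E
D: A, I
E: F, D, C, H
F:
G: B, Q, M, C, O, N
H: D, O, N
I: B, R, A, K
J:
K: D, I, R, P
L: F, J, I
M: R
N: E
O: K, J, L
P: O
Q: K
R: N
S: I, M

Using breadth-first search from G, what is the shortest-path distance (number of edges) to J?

Level 0: G
Level 1: B, C, M, N, O, Q
Level 2: E, J, K, L, R, S
Level 3: D, F, H, I, P
Level 4: A
J first appears at level 2.

2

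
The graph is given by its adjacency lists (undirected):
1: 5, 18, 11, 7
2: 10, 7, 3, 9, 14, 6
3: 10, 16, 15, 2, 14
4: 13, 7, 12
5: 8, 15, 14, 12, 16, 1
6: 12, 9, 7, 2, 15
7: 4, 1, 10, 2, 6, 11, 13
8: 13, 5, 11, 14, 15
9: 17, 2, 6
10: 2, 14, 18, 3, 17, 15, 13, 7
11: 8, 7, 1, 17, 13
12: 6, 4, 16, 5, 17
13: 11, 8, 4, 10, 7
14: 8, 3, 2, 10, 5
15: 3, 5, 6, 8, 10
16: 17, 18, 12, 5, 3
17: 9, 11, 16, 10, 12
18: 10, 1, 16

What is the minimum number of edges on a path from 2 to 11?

2

Level 0: 2
Level 1: 3, 6, 7, 9, 10, 14
Level 2: 1, 4, 5, 8, 11, 12, 13, 15, 16, 17, 18
11 first appears at level 2.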